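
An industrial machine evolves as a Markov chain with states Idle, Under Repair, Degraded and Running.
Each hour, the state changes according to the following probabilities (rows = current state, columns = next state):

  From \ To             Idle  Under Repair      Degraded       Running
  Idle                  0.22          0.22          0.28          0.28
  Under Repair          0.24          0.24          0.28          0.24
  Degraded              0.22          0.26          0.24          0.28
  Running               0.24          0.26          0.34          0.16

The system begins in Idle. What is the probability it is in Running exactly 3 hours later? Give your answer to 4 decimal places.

Propagate the distribution vector 3 hours from Idle.
After 0 hours: (1.0000, 0.0000, 0.0000, 0.0000)
After 1 hour: (0.2200, 0.2200, 0.2800, 0.2800)
After 2 hours: (0.2300, 0.2468, 0.2856, 0.2376)
After 3 hours: (0.2297, 0.2459, 0.2828, 0.2416)
P(in Running after 3 hours) = 0.2416

0.2416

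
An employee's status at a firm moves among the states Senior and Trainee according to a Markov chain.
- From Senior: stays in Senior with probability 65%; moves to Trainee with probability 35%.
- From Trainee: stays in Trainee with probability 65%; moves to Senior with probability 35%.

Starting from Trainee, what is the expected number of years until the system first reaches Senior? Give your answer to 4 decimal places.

2.8571

Let t(s) be the expected number of years to first reach Senior from state s, with t(Senior) = 0. Conditioning on the first year:
t(Trainee) = 1 + 0.65·t(Trainee)
Solving: t(Trainee) = 2.8571.
Expected years from Trainee to Senior: 2.8571.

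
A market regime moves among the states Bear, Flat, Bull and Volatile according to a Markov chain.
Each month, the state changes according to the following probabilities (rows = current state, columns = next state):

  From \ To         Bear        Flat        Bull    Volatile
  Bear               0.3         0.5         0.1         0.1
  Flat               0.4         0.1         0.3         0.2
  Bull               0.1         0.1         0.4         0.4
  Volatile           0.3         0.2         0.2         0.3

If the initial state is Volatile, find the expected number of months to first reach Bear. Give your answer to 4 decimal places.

3.8197

Let t(s) be the expected number of months to first reach Bear from state s, with t(Bear) = 0. Conditioning on the first month:
t(Flat) = 1 + 0.1·t(Flat) + 0.3·t(Bull) + 0.2·t(Volatile)
t(Bull) = 1 + 0.1·t(Flat) + 0.4·t(Bull) + 0.4·t(Volatile)
t(Volatile) = 1 + 0.2·t(Flat) + 0.2·t(Bull) + 0.3·t(Volatile)
Solving: t(Flat) = 3.5622, t(Bull) = 4.8069, t(Volatile) = 3.8197.
Expected months from Volatile to Bear: 3.8197.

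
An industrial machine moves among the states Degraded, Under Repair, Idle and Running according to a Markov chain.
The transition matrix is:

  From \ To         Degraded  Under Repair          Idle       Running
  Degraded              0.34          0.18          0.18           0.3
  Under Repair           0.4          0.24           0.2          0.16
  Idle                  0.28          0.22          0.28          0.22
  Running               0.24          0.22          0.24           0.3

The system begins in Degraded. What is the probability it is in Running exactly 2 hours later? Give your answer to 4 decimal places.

0.2604

Propagate the distribution vector 2 hours from Degraded.
After 0 hours: (1.0000, 0.0000, 0.0000, 0.0000)
After 1 hour: (0.3400, 0.1800, 0.1800, 0.3000)
After 2 hours: (0.3100, 0.2100, 0.2196, 0.2604)
P(in Running after 2 hours) = 0.2604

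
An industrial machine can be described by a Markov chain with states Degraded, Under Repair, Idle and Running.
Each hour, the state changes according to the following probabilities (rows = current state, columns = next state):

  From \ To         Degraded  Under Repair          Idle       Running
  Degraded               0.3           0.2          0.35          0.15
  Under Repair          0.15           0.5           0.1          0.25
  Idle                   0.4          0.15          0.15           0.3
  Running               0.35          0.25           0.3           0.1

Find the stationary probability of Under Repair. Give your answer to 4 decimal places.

0.2841

Let the stationary distribution be π with π = πP and π_1 + π_2 + π_3 + π_4 = 1.
π_1 = 0.3·π_1 + 0.15·π_2 + 0.4·π_3 + 0.35·π_4
π_2 = 0.2·π_1 + 0.5·π_2 + 0.15·π_3 + 0.25·π_4
π_3 = 0.35·π_1 + 0.1·π_2 + 0.15·π_3 + 0.3·π_4
Solving with the normalization constraint gives π = (0.2899, 0.2841, 0.2241, 0.2019).
So the stationary probability of Under Repair is 0.2841.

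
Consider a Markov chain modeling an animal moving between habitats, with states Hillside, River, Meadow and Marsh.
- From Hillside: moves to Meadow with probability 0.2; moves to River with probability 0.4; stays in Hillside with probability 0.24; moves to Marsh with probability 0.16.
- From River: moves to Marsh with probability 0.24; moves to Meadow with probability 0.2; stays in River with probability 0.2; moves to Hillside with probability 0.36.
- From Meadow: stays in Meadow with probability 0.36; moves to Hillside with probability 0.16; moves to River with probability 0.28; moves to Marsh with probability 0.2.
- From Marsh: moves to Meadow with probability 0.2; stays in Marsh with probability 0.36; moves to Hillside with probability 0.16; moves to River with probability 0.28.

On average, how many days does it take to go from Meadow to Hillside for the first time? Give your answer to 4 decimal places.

Let t(s) be the expected number of days to first reach Hillside from state s, with t(Hillside) = 0. Conditioning on the first day:
t(River) = 1 + 0.2·t(River) + 0.2·t(Meadow) + 0.24·t(Marsh)
t(Meadow) = 1 + 0.28·t(River) + 0.36·t(Meadow) + 0.2·t(Marsh)
t(Marsh) = 1 + 0.28·t(River) + 0.2·t(Meadow) + 0.36·t(Marsh)
Solving: t(River) = 3.8462, t(Meadow) = 4.7203, t(Marsh) = 4.7203.
Expected days from Meadow to Hillside: 4.7203.

4.7203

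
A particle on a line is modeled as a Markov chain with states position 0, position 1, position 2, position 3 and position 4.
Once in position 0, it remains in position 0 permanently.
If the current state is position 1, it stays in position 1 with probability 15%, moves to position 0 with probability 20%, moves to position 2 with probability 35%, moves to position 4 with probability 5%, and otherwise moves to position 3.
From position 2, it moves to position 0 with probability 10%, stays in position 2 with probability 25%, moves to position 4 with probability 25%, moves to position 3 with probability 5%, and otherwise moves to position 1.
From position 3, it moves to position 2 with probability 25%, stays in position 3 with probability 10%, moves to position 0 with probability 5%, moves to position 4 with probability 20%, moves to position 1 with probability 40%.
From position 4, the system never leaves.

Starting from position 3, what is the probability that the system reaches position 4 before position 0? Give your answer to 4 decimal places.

Let h(s) be the probability of absorption at position 4 starting from transient state s. Then h(position 4) = 1 and h(position 0) = 0. By first-step analysis:
h(position 1) = 0.2·0 + 0.15·h(position 1) + 0.35·h(position 2) + 0.25·h(position 3) + 0.05·1
h(position 2) = 0.1·0 + 0.35·h(position 1) + 0.25·h(position 2) + 0.05·h(position 3) + 0.25·1
h(position 3) = 0.05·0 + 0.4·h(position 1) + 0.25·h(position 2) + 0.1·h(position 3) + 0.2·1
Solving: h(position 1) = 0.4828, h(position 2) = 0.5989, h(position 3) = 0.6032.
Starting from position 3, the probability is 0.6032.

0.6032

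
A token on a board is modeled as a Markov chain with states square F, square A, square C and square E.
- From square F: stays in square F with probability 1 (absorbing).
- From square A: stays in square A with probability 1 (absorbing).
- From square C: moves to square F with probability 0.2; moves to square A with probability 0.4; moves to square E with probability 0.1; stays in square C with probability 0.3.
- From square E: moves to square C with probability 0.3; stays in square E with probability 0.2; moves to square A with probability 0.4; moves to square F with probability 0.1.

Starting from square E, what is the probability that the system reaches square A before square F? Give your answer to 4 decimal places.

0.7547

Let h(s) be the probability of absorption at square A starting from transient state s. Then h(square A) = 1 and h(square F) = 0. By first-step analysis:
h(square C) = 0.2·0 + 0.4·1 + 0.3·h(square C) + 0.1·h(square E)
h(square E) = 0.1·0 + 0.4·1 + 0.3·h(square C) + 0.2·h(square E)
Solving: h(square C) = 0.6792, h(square E) = 0.7547.
Starting from square E, the probability is 0.7547.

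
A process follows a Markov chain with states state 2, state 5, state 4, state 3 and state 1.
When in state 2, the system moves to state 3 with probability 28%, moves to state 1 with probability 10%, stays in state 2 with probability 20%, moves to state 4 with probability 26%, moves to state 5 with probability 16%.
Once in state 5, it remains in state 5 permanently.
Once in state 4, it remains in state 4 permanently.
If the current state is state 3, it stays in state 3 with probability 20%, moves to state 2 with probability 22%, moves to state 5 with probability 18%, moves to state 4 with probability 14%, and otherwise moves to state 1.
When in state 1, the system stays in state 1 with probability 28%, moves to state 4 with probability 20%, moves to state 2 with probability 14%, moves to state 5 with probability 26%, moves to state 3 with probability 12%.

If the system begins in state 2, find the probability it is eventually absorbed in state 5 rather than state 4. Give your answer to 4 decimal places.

0.4500

Let h(s) be the probability of absorption at state 5 starting from transient state s. Then h(state 5) = 1 and h(state 4) = 0. By first-step analysis:
h(state 2) = 0.2·h(state 2) + 0.16·1 + 0.26·0 + 0.28·h(state 3) + 0.1·h(state 1)
h(state 3) = 0.22·h(state 2) + 0.18·1 + 0.14·0 + 0.2·h(state 3) + 0.26·h(state 1)
h(state 1) = 0.14·h(state 2) + 0.26·1 + 0.2·0 + 0.12·h(state 3) + 0.28·h(state 1)
Solving: h(state 2) = 0.4500, h(state 3) = 0.5229, h(state 1) = 0.5357.
Starting from state 2, the probability is 0.4500.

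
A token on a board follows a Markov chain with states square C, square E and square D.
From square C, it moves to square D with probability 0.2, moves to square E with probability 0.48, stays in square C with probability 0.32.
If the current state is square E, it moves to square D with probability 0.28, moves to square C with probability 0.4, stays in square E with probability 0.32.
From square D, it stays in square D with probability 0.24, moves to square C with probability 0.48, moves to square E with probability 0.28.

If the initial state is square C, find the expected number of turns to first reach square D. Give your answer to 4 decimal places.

Let t(s) be the expected number of turns to first reach square D from state s, with t(square D) = 0. Conditioning on the first turn:
t(square C) = 1 + 0.32·t(square C) + 0.48·t(square E)
t(square E) = 1 + 0.4·t(square C) + 0.32·t(square E)
Solving: t(square C) = 4.2899, t(square E) = 3.9941.
Expected turns from square C to square D: 4.2899.

4.2899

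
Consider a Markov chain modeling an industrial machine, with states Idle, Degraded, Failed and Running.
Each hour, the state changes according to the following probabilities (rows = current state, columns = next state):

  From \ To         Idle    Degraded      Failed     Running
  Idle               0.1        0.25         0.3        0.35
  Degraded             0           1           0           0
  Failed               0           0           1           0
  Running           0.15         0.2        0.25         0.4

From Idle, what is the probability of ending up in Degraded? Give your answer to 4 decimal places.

0.4513

Let h(s) be the probability of absorption at Degraded starting from transient state s. Then h(Degraded) = 1 and h(Failed) = 0. By first-step analysis:
h(Idle) = 0.1·h(Idle) + 0.25·1 + 0.3·0 + 0.35·h(Running)
h(Running) = 0.15·h(Idle) + 0.2·1 + 0.25·0 + 0.4·h(Running)
Solving: h(Idle) = 0.4513, h(Running) = 0.4462.
Starting from Idle, the probability is 0.4513.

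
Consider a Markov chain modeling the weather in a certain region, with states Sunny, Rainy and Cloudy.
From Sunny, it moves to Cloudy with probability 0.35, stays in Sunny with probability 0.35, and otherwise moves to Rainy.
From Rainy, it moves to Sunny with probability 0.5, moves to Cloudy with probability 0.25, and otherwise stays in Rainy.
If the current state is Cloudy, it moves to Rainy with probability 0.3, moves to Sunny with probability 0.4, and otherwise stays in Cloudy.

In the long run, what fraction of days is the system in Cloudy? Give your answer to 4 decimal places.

0.3061

Let the stationary distribution be π with π = πP and π_1 + π_2 + π_3 = 1.
π_1 = 0.35·π_1 + 0.5·π_2 + 0.4·π_3
π_2 = 0.3·π_1 + 0.25·π_2 + 0.3·π_3
Solving with the normalization constraint gives π = (0.4082, 0.2857, 0.3061).
So the stationary probability of Cloudy is 0.3061.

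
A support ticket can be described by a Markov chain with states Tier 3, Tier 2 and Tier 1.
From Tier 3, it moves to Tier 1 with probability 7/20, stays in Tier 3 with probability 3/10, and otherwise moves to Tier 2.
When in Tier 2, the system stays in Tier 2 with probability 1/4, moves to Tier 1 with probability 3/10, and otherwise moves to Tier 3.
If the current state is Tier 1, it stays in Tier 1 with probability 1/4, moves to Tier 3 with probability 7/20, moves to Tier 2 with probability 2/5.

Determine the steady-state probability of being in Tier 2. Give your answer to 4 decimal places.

Let the stationary distribution be π with π = πP and π_1 + π_2 + π_3 = 1.
π_1 = 0.3·π_1 + 0.45·π_2 + 0.35·π_3
π_2 = 0.35·π_1 + 0.25·π_2 + 0.4·π_3
Solving with the normalization constraint gives π = (0.3649, 0.3320, 0.3031).
So the stationary probability of Tier 2 is 0.3320.

0.3320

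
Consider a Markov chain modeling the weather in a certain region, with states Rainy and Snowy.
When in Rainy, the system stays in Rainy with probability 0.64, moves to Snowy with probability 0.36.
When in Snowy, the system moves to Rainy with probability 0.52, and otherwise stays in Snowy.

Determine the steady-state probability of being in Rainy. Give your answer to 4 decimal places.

0.5909

Let the stationary distribution be π with π = πP and π_1 + π_2 = 1.
π_1 = 0.64·π_1 + 0.52·π_2
Solving with the normalization constraint gives π = (0.5909, 0.4091).
So the stationary probability of Rainy is 0.5909.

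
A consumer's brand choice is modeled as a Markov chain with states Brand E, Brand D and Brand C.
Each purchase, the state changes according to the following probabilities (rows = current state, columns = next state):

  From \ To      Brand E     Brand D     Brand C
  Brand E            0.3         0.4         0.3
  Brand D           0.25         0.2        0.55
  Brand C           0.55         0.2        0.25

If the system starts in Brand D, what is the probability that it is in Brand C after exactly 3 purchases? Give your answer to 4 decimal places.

Propagate the distribution vector 3 purchases from Brand D.
After 0 purchases: (0.0000, 1.0000, 0.0000)
After 1 purchase: (0.2500, 0.2000, 0.5500)
After 2 purchases: (0.4275, 0.2500, 0.3225)
After 3 purchases: (0.3681, 0.2855, 0.3464)
P(in Brand C after 3 purchases) = 0.3464

0.3464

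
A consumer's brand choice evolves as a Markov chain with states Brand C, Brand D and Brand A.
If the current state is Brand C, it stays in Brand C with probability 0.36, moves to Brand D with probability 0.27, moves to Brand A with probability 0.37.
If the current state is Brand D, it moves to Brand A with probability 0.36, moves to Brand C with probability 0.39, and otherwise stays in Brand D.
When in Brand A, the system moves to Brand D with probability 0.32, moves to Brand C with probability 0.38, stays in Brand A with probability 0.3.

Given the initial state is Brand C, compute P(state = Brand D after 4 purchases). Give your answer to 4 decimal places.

Propagate the distribution vector 4 purchases from Brand C.
After 0 purchases: (1.0000, 0.0000, 0.0000)
After 1 purchase: (0.3600, 0.2700, 0.3700)
After 2 purchases: (0.3755, 0.2831, 0.3414)
After 3 purchases: (0.3753, 0.2814, 0.3433)
After 4 purchases: (0.3753, 0.2815, 0.3432)
P(in Brand D after 4 purchases) = 0.2815

0.2815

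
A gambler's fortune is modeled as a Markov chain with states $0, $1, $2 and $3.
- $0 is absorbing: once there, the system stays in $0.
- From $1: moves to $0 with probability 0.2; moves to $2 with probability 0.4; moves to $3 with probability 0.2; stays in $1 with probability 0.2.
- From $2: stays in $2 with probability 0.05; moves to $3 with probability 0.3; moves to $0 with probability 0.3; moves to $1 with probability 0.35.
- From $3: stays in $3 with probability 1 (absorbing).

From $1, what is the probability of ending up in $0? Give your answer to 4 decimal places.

Let h(s) be the probability of absorption at $0 starting from transient state s. Then h($0) = 1 and h($3) = 0. By first-step analysis:
h($1) = 0.2·1 + 0.2·h($1) + 0.4·h($2) + 0.2·0
h($2) = 0.3·1 + 0.35·h($1) + 0.05·h($2) + 0.3·0
Solving: h($1) = 0.5000, h($2) = 0.5000.
Starting from $1, the probability is 0.5000.

0.5000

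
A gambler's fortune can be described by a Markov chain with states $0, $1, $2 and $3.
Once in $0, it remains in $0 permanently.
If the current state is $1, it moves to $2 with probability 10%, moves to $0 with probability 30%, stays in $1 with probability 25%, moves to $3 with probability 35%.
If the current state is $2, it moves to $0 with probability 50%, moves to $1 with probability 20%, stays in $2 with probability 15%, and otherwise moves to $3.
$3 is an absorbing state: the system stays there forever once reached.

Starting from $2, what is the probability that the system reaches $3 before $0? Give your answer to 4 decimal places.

Let h(s) be the probability of absorption at $3 starting from transient state s. Then h($3) = 1 and h($0) = 0. By first-step analysis:
h($1) = 0.3·0 + 0.25·h($1) + 0.1·h($2) + 0.35·1
h($2) = 0.5·0 + 0.2·h($1) + 0.15·h($2) + 0.15·1
Solving: h($1) = 0.5061, h($2) = 0.2955.
Starting from $2, the probability is 0.2955.

0.2955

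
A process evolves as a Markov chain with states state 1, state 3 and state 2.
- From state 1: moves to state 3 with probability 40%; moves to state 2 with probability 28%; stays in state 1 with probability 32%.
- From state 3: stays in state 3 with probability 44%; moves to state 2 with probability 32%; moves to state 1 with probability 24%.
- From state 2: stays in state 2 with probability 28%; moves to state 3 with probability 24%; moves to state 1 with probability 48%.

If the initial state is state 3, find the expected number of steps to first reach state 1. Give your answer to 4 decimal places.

Let t(s) be the expected number of steps to first reach state 1 from state s, with t(state 1) = 0. Conditioning on the first step:
t(state 3) = 1 + 0.44·t(state 3) + 0.32·t(state 2)
t(state 2) = 1 + 0.24·t(state 3) + 0.28·t(state 2)
Solving: t(state 3) = 3.1863, t(state 2) = 2.4510.
Expected steps from state 3 to state 1: 3.1863.

3.1863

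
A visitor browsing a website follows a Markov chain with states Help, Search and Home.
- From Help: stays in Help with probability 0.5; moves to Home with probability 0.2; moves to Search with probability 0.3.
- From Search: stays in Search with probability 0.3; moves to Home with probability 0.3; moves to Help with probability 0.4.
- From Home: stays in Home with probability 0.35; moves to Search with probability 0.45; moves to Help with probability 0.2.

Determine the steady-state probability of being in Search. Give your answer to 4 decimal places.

0.3413

Let the stationary distribution be π with π = πP and π_1 + π_2 + π_3 = 1.
π_1 = 0.5·π_1 + 0.4·π_2 + 0.2·π_3
π_2 = 0.3·π_1 + 0.3·π_2 + 0.45·π_3
Solving with the normalization constraint gives π = (0.3832, 0.3413, 0.2754).
So the stationary probability of Search is 0.3413.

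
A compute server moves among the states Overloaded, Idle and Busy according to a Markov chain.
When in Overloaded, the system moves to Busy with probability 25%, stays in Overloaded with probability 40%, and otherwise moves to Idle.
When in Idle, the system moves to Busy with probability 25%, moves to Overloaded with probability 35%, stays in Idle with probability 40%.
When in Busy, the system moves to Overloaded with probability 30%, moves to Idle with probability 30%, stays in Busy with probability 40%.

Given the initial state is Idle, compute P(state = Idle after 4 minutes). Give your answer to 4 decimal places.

0.3530

Propagate the distribution vector 4 minutes from Idle.
After 0 minutes: (0.0000, 1.0000, 0.0000)
After 1 minute: (0.3500, 0.4000, 0.2500)
After 2 minutes: (0.3550, 0.3575, 0.2875)
After 3 minutes: (0.3534, 0.3535, 0.2931)
After 4 minutes: (0.3530, 0.3530, 0.2940)
P(in Idle after 4 minutes) = 0.3530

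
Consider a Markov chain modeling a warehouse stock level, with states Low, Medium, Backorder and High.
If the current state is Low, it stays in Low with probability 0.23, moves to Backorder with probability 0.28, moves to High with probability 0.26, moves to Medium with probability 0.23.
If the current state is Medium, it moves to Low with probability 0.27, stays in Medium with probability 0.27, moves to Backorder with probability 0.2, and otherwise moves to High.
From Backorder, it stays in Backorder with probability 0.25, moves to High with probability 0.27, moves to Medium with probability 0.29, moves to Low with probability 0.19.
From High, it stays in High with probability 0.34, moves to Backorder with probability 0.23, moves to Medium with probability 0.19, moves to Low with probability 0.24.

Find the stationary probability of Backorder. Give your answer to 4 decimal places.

Let the stationary distribution be π with π = πP and π_1 + π_2 + π_3 + π_4 = 1.
π_1 = 0.23·π_1 + 0.27·π_2 + 0.19·π_3 + 0.24·π_4
π_2 = 0.23·π_1 + 0.27·π_2 + 0.29·π_3 + 0.19·π_4
π_3 = 0.28·π_1 + 0.2·π_2 + 0.25·π_3 + 0.23·π_4
Solving with the normalization constraint gives π = (0.2330, 0.2426, 0.2392, 0.2852).
So the stationary probability of Backorder is 0.2392.

0.2392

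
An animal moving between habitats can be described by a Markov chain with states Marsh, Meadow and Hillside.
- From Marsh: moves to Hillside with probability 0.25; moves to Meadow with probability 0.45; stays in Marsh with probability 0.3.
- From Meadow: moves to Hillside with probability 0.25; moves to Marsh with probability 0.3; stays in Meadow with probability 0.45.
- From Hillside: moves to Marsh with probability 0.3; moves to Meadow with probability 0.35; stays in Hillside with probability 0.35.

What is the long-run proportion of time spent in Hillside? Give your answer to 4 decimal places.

Let the stationary distribution be π with π = πP and π_1 + π_2 + π_3 = 1.
π_1 = 0.3·π_1 + 0.3·π_2 + 0.3·π_3
π_2 = 0.45·π_1 + 0.45·π_2 + 0.35·π_3
Solving with the normalization constraint gives π = (0.3000, 0.4222, 0.2778).
So the stationary probability of Hillside is 0.2778.

0.2778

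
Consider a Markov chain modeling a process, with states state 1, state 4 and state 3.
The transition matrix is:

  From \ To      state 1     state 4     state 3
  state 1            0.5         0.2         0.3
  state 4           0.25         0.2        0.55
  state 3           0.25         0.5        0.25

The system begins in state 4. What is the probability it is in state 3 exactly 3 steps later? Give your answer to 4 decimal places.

0.3751

Propagate the distribution vector 3 steps from state 4.
After 0 steps: (0.0000, 1.0000, 0.0000)
After 1 step: (0.2500, 0.2000, 0.5500)
After 2 steps: (0.3125, 0.3650, 0.3225)
After 3 steps: (0.3281, 0.2968, 0.3751)
P(in state 3 after 3 steps) = 0.3751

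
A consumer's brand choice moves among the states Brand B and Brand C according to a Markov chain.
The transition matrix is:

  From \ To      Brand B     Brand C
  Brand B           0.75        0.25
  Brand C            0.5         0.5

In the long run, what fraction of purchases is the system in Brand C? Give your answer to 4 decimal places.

0.3333

Let the stationary distribution be π with π = πP and π_1 + π_2 = 1.
π_1 = 0.75·π_1 + 0.5·π_2
Solving with the normalization constraint gives π = (0.6667, 0.3333).
So the stationary probability of Brand C is 0.3333.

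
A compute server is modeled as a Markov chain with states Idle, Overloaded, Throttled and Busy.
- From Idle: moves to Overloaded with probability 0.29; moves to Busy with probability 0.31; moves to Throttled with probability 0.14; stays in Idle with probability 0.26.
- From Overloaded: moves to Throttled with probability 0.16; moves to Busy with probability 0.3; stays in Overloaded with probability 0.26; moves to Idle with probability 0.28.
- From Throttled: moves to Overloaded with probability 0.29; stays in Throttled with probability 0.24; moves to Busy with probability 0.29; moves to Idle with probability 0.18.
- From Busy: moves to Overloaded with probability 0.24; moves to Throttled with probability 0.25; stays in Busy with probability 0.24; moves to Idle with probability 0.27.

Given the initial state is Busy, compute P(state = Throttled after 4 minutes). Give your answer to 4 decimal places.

0.1962

Propagate the distribution vector 4 minutes from Busy.
After 0 minutes: (0.0000, 0.0000, 0.0000, 1.0000)
After 1 minute: (0.2700, 0.2400, 0.2500, 0.2400)
After 2 minutes: (0.2472, 0.2708, 0.1962, 0.2858)
After 3 minutes: (0.2526, 0.2676, 0.1965, 0.2834)
After 4 minutes: (0.2525, 0.2678, 0.1962, 0.2836)
P(in Throttled after 4 minutes) = 0.1962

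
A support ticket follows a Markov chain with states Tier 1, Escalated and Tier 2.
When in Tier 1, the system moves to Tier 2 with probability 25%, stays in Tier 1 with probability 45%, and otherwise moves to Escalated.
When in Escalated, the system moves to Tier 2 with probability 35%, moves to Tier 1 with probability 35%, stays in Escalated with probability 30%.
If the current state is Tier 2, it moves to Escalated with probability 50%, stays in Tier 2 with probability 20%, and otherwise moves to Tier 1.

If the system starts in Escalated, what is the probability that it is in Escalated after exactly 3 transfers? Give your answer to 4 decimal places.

Propagate the distribution vector 3 transfers from Escalated.
After 0 transfers: (0.0000, 1.0000, 0.0000)
After 1 transfer: (0.3500, 0.3000, 0.3500)
After 2 transfers: (0.3675, 0.3700, 0.2625)
After 3 transfers: (0.3736, 0.3525, 0.2739)
P(in Escalated after 3 transfers) = 0.3525

0.3525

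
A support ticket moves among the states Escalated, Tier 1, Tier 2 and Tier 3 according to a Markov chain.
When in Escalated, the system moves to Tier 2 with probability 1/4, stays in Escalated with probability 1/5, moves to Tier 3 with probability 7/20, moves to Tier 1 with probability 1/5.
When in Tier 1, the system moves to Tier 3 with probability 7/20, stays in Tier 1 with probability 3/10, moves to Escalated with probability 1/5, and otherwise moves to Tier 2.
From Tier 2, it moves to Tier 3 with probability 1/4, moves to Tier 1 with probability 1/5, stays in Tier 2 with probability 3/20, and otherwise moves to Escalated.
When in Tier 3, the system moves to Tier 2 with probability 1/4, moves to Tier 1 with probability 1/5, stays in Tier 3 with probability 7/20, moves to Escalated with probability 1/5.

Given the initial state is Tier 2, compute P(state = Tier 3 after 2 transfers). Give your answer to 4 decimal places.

0.3350

Propagate the distribution vector 2 transfers from Tier 2.
After 0 transfers: (0.0000, 0.0000, 1.0000, 0.0000)
After 1 transfer: (0.4000, 0.2000, 0.1500, 0.2500)
After 2 transfers: (0.2300, 0.2200, 0.2150, 0.3350)
P(in Tier 3 after 2 transfers) = 0.3350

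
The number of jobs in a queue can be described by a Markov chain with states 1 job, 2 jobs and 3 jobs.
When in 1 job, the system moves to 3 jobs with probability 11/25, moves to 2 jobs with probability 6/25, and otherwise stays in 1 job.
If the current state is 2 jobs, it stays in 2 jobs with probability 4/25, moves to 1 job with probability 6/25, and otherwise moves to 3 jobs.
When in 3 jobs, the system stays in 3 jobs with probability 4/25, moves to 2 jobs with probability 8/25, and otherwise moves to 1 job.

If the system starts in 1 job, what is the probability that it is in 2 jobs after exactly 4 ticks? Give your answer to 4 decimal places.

0.2507

Propagate the distribution vector 4 ticks from 1 job.
After 0 ticks: (1.0000, 0.0000, 0.0000)
After 1 tick: (0.3200, 0.2400, 0.4400)
After 2 ticks: (0.3888, 0.2560, 0.3552)
After 3 ticks: (0.3706, 0.2479, 0.3815)
After 4 ticks: (0.3765, 0.2507, 0.3728)
P(in 2 jobs after 4 ticks) = 0.2507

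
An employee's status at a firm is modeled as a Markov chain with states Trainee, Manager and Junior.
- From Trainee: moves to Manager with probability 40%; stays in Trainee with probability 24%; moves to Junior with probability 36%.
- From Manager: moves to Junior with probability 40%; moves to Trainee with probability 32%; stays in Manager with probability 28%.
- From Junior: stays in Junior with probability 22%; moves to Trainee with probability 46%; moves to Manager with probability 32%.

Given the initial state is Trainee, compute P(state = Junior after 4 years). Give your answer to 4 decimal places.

Propagate the distribution vector 4 years from Trainee.
After 0 years: (1.0000, 0.0000, 0.0000)
After 1 year: (0.2400, 0.4000, 0.3600)
After 2 years: (0.3512, 0.3232, 0.3256)
After 3 years: (0.3375, 0.3352, 0.3273)
After 4 years: (0.3388, 0.3336, 0.3276)
P(in Junior after 4 years) = 0.3276

0.3276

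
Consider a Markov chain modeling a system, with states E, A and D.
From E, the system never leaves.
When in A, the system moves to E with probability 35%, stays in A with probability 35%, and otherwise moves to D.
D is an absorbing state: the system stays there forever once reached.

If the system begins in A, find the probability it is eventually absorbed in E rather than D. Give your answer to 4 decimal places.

0.5385

Let h(s) be the probability of absorption at E starting from transient state s. Then h(E) = 1 and h(D) = 0. By first-step analysis:
h(A) = 0.35·1 + 0.35·h(A) + 0.3·0
Solving: h(A) = 0.5385.
Starting from A, the probability is 0.5385.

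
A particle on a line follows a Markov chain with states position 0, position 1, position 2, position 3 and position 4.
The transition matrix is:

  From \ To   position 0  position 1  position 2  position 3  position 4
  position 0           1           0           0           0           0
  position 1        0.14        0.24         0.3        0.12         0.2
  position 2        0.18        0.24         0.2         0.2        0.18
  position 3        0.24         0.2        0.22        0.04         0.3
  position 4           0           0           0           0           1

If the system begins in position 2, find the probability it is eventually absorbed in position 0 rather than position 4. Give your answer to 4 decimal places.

0.4695

Let h(s) be the probability of absorption at position 0 starting from transient state s. Then h(position 0) = 1 and h(position 4) = 0. By first-step analysis:
h(position 1) = 0.14·1 + 0.24·h(position 1) + 0.3·h(position 2) + 0.12·h(position 3) + 0.2·0
h(position 2) = 0.18·1 + 0.24·h(position 1) + 0.2·h(position 2) + 0.2·h(position 3) + 0.18·0
h(position 3) = 0.24·1 + 0.2·h(position 1) + 0.22·h(position 2) + 0.04·h(position 3) + 0.3·0
Solving: h(position 1) = 0.4405, h(position 2) = 0.4695, h(position 3) = 0.4494.
Starting from position 2, the probability is 0.4695.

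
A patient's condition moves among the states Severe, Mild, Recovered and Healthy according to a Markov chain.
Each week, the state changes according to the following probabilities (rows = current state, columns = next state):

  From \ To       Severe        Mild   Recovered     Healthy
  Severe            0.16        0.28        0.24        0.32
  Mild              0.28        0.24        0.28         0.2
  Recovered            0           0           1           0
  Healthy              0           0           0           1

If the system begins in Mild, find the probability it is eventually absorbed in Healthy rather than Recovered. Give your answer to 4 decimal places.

Let h(s) be the probability of absorption at Healthy starting from transient state s. Then h(Healthy) = 1 and h(Recovered) = 0. By first-step analysis:
h(Severe) = 0.16·h(Severe) + 0.28·h(Mild) + 0.24·0 + 0.32·1
h(Mild) = 0.28·h(Severe) + 0.24·h(Mild) + 0.28·0 + 0.2·1
Solving: h(Severe) = 0.5343, h(Mild) = 0.4600.
Starting from Mild, the probability is 0.4600.

0.4600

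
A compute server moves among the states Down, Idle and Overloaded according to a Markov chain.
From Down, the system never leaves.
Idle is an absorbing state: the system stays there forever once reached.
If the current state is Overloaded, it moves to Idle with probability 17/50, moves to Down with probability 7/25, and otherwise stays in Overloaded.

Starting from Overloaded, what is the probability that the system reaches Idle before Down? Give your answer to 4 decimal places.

Let h(s) be the probability of absorption at Idle starting from transient state s. Then h(Idle) = 1 and h(Down) = 0. By first-step analysis:
h(Overloaded) = 0.28·0 + 0.34·1 + 0.38·h(Overloaded)
Solving: h(Overloaded) = 0.5484.
Starting from Overloaded, the probability is 0.5484.

0.5484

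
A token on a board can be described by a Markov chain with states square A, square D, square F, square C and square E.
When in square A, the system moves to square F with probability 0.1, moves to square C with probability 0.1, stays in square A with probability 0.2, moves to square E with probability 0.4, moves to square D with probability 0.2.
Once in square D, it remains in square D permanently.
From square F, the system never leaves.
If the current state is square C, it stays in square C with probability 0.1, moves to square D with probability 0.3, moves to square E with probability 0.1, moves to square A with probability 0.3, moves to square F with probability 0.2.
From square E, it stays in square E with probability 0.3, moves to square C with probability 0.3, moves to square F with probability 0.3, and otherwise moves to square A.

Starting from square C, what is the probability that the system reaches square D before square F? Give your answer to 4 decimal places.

Let h(s) be the probability of absorption at square D starting from transient state s. Then h(square D) = 1 and h(square F) = 0. By first-step analysis:
h(square A) = 0.2·h(square A) + 0.2·1 + 0.1·0 + 0.1·h(square C) + 0.4·h(square E)
h(square C) = 0.3·h(square A) + 0.3·1 + 0.2·0 + 0.1·h(square C) + 0.1·h(square E)
h(square E) = 0.1·h(square A) + 0.3·0 + 0.3·h(square C) + 0.3·h(square E)
Solving: h(square A) = 0.4585, h(square C) = 0.5181, h(square E) = 0.2876.
Starting from square C, the probability is 0.5181.

0.5181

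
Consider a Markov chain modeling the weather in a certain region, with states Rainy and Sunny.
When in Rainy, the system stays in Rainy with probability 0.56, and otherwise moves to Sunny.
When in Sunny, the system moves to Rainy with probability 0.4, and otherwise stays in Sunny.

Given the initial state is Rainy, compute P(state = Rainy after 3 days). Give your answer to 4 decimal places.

Propagate the distribution vector 3 days from Rainy.
After 0 days: (1.0000, 0.0000)
After 1 day: (0.5600, 0.4400)
After 2 days: (0.4896, 0.5104)
After 3 days: (0.4783, 0.5217)
P(in Rainy after 3 days) = 0.4783

0.4783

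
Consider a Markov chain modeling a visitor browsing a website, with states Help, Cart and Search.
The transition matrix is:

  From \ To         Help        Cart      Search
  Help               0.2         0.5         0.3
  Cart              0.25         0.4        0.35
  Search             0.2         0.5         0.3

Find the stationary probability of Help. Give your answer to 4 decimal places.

Let the stationary distribution be π with π = πP and π_1 + π_2 + π_3 = 1.
π_1 = 0.2·π_1 + 0.25·π_2 + 0.2·π_3
π_2 = 0.5·π_1 + 0.4·π_2 + 0.5·π_3
Solving with the normalization constraint gives π = (0.2227, 0.4545, 0.3227).
So the stationary probability of Help is 0.2227.

0.2227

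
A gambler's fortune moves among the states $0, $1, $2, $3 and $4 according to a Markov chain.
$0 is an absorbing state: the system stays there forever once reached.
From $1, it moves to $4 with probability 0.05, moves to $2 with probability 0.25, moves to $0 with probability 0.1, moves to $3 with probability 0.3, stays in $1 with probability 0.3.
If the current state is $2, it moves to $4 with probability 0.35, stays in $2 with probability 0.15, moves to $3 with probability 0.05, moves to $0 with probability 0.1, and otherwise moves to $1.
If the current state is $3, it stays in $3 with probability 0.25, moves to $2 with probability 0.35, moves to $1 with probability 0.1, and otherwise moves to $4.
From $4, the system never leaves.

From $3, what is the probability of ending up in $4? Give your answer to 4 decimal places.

Let h(s) be the probability of absorption at $4 starting from transient state s. Then h($4) = 1 and h($0) = 0. By first-step analysis:
h($1) = 0.1·0 + 0.3·h($1) + 0.25·h($2) + 0.3·h($3) + 0.05·1
h($2) = 0.1·0 + 0.35·h($1) + 0.15·h($2) + 0.05·h($3) + 0.35·1
h($3) = 0.1·h($1) + 0.35·h($2) + 0.25·h($3) + 0.3·1
Solving: h($1) = 0.7007, h($2) = 0.7499, h($3) = 0.8434.
Starting from $3, the probability is 0.8434.

0.8434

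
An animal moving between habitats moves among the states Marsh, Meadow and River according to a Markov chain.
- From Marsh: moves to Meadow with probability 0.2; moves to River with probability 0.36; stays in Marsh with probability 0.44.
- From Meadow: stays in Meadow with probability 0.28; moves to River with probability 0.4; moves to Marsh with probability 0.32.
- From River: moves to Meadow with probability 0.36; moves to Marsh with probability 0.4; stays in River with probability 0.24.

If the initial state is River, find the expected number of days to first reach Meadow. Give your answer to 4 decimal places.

Let t(s) be the expected number of days to first reach Meadow from state s, with t(Meadow) = 0. Conditioning on the first day:
t(Marsh) = 1 + 0.44·t(Marsh) + 0.36·t(River)
t(River) = 1 + 0.4·t(Marsh) + 0.24·t(River)
Solving: t(Marsh) = 3.9773, t(River) = 3.4091.
Expected days from River to Meadow: 3.4091.

3.4091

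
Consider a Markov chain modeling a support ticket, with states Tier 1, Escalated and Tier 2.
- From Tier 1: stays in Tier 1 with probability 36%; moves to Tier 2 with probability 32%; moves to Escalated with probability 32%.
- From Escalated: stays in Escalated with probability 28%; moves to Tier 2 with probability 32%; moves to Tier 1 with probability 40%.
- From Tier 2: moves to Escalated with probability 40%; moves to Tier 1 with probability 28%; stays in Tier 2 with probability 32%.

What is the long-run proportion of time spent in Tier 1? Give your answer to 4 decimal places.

Let the stationary distribution be π with π = πP and π_1 + π_2 + π_3 = 1.
π_1 = 0.36·π_1 + 0.4·π_2 + 0.28·π_3
π_2 = 0.32·π_1 + 0.28·π_2 + 0.4·π_3
Solving with the normalization constraint gives π = (0.3477, 0.3323, 0.3200).
So the stationary probability of Tier 1 is 0.3477.

0.3477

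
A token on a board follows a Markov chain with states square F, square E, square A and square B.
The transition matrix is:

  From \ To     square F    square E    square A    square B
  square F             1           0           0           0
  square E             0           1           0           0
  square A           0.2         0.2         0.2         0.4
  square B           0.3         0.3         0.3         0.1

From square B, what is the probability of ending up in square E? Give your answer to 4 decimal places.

0.5000

Let h(s) be the probability of absorption at square E starting from transient state s. Then h(square E) = 1 and h(square F) = 0. By first-step analysis:
h(square A) = 0.2·0 + 0.2·1 + 0.2·h(square A) + 0.4·h(square B)
h(square B) = 0.3·0 + 0.3·1 + 0.3·h(square A) + 0.1·h(square B)
Solving: h(square A) = 0.5000, h(square B) = 0.5000.
Starting from square B, the probability is 0.5000.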